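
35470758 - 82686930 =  - 47216172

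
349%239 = 110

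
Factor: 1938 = 2^1 * 3^1*17^1*19^1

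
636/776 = 159/194 = 0.82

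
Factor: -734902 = -2^1*7^2*7499^1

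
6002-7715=  -  1713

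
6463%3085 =293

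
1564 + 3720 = 5284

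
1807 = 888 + 919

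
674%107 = 32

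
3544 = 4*886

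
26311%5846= 2927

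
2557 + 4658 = 7215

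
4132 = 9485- 5353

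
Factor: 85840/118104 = 290/399 = 2^1*3^(-1)*5^1*7^( - 1 )*19^(  -  1 )*29^1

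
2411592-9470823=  - 7059231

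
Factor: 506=2^1 * 11^1 * 23^1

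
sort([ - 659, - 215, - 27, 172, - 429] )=[ - 659, - 429, - 215, - 27, 172 ] 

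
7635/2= 3817+1/2  =  3817.50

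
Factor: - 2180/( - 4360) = 1/2 = 2^(-1) 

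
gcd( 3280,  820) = 820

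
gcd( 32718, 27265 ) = 5453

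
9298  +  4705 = 14003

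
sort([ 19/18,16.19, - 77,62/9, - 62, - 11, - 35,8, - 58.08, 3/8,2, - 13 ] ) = [ - 77,-62, - 58.08, - 35, - 13,- 11,3/8,19/18,2,62/9,8, 16.19 ] 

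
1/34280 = 1/34280= 0.00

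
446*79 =35234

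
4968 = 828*6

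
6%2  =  0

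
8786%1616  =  706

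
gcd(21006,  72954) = 54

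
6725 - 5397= 1328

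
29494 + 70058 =99552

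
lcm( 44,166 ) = 3652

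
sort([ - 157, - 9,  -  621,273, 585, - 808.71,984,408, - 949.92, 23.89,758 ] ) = [ - 949.92, - 808.71, - 621 , - 157, - 9,23.89,273, 408, 585, 758,984 ] 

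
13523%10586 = 2937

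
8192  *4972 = 40730624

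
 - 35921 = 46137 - 82058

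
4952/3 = 4952/3 = 1650.67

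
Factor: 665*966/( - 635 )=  - 2^1 * 3^1 * 7^2*19^1*23^1*127^( - 1)=- 128478/127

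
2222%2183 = 39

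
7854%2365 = 759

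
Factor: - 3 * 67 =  - 201 = -  3^1*67^1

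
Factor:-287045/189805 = -307/203 = -  7^(-1)*29^ (  -  1) * 307^1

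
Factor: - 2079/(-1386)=3/2 = 2^(-1)*3^1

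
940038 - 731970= 208068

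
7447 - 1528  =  5919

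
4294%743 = 579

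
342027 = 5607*61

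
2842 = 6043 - 3201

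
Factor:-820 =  - 2^2*5^1*41^1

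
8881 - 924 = 7957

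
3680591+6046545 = 9727136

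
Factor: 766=2^1*383^1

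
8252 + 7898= 16150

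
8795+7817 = 16612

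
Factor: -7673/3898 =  - 2^( - 1)*1949^(-1)*7673^1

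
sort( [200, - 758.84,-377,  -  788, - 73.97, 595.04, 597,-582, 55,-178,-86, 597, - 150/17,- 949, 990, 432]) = [ - 949, -788,-758.84,  -  582,-377 , - 178, - 86 ,-73.97,  -  150/17, 55, 200, 432 , 595.04, 597, 597, 990 ] 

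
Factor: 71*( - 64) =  - 2^6*71^1 = - 4544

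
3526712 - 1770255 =1756457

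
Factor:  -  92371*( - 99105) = 3^1*5^1*71^1*  1301^1*6607^1 = 9154427955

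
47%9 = 2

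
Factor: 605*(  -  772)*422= - 2^3*5^1*11^2 *193^1*211^1 = - 197099320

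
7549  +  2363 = 9912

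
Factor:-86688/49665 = -96/55 = -2^5*3^1*5^( - 1)*11^ ( -1)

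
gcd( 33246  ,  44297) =1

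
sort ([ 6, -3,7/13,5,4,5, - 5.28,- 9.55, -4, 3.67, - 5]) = [-9.55, - 5.28, - 5, - 4,-3, 7/13,3.67 , 4 , 5,  5, 6 ] 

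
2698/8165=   38/115=   0.33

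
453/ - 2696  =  -1 +2243/2696  =  - 0.17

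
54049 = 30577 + 23472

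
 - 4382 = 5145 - 9527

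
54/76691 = 54/76691 = 0.00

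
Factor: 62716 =2^2*15679^1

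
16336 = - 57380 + 73716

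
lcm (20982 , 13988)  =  41964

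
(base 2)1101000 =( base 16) 68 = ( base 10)104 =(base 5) 404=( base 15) 6e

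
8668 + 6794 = 15462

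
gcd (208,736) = 16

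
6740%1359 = 1304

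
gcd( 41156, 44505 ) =1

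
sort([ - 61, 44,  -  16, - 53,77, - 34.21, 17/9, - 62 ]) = [ - 62,- 61, - 53, - 34.21,-16,17/9, 44,77 ]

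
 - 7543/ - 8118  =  7543/8118 = 0.93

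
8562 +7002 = 15564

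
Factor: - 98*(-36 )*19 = 2^3 *3^2*7^2*19^1 = 67032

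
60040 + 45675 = 105715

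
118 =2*59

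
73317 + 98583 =171900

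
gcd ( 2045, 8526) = 1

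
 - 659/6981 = -1 + 6322/6981 = - 0.09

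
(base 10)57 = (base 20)2H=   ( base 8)71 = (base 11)52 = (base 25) 27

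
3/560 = 3/560 = 0.01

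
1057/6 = 1057/6= 176.17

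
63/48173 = 63/48173 = 0.00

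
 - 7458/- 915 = 2486/305 =8.15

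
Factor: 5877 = 3^2*653^1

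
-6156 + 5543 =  - 613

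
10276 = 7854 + 2422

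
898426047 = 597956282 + 300469765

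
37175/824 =37175/824 = 45.12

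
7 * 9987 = 69909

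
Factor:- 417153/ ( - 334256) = 2^(-4)*3^1*11^1*13^(-1)*1607^( - 1)*12641^1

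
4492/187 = 4492/187 = 24.02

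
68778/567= 7642/63  =  121.30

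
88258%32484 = 23290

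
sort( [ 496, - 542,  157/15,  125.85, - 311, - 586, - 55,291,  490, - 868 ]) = [ - 868,  -  586,  -  542, -311, - 55,157/15, 125.85, 291,490  ,  496]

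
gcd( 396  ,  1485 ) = 99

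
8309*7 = 58163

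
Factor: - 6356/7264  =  -7/8 = - 2^(  -  3)*7^1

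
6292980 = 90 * 69922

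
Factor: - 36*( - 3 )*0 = 0^1 = 0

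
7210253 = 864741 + 6345512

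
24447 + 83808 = 108255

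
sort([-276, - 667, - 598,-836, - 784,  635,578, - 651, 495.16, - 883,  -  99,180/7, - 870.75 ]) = [ - 883, - 870.75, - 836, - 784, -667, - 651, - 598,  -  276 , -99, 180/7,495.16,578,635 ] 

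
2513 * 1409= 3540817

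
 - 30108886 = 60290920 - 90399806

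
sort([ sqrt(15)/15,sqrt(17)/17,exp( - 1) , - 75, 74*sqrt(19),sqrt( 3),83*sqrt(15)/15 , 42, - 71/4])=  [ - 75,  -  71/4,sqrt(17)/17,sqrt(15)/15,exp( - 1 ),sqrt ( 3 ),83*sqrt(15)/15, 42,74 * sqrt(19 ) ]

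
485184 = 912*532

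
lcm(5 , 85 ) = 85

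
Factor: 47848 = 2^3*5981^1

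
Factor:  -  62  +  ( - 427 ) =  - 3^1*163^1 = - 489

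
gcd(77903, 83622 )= 7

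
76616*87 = 6665592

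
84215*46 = 3873890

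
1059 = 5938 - 4879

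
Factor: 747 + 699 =1446 = 2^1*3^1*241^1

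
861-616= 245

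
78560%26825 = 24910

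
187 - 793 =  - 606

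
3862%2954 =908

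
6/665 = 6/665 = 0.01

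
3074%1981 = 1093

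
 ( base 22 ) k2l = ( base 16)2611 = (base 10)9745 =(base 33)8va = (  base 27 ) d9p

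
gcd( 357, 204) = 51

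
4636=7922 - 3286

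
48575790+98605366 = 147181156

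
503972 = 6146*82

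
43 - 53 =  - 10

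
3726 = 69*54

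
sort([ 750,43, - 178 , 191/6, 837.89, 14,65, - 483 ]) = [ - 483,  -  178,14, 191/6, 43,65, 750,  837.89] 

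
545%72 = 41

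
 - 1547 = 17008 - 18555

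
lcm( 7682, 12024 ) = 276552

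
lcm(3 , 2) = 6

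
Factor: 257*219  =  3^1*73^1*257^1 = 56283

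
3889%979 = 952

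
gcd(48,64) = 16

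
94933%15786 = 217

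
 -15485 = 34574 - 50059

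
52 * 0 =0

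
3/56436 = 1/18812 = 0.00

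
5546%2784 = 2762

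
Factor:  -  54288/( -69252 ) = 156/199 = 2^2*3^1*13^1*199^(-1 )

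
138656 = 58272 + 80384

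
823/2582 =823/2582 = 0.32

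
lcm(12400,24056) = 1202800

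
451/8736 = 451/8736= 0.05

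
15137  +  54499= 69636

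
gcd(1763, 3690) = 41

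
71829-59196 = 12633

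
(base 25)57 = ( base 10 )132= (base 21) 66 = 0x84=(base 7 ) 246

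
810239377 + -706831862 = 103407515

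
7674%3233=1208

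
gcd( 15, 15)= 15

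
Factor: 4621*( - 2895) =  -  13377795 = - 3^1 * 5^1 * 193^1  *4621^1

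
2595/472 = 2595/472 = 5.50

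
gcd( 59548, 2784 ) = 4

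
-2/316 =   -  1/158 = -0.01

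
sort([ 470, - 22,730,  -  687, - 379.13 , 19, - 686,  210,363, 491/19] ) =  [ - 687,-686,  -  379.13, - 22, 19, 491/19, 210,363, 470,730]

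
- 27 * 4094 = -110538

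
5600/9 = 5600/9 = 622.22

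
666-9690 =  - 9024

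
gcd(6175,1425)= 475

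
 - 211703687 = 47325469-259029156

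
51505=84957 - 33452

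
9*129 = 1161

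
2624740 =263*9980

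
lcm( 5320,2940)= 111720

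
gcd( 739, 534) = 1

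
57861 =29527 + 28334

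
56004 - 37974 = 18030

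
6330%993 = 372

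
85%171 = 85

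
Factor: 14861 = 7^1*11^1*193^1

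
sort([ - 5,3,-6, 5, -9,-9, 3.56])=[ - 9, - 9,  -  6, - 5, 3, 3.56, 5 ]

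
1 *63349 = 63349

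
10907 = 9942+965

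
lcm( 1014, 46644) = 46644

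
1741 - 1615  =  126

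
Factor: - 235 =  - 5^1*47^1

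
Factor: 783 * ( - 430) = -336690 = -2^1*3^3*5^1 * 29^1*43^1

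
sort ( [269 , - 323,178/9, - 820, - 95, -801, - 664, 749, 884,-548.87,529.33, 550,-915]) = [ -915,- 820,  -  801,  -  664, - 548.87 , - 323,  -  95, 178/9, 269, 529.33, 550,749 , 884 ] 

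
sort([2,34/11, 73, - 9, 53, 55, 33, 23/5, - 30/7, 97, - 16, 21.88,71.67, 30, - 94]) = [-94,-16,-9, - 30/7, 2, 34/11, 23/5,21.88, 30, 33, 53,55,71.67, 73, 97]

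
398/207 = 398/207 = 1.92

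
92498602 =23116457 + 69382145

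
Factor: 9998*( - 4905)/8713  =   - 49040190/8713  =  -2^1*3^2*5^1*109^1*4999^1* 8713^(-1 ) 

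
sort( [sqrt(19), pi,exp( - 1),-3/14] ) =[  -  3/14, exp(-1), pi,sqrt(19 ) ]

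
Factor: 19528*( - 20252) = - 2^5*61^1*83^1*2441^1 = - 395481056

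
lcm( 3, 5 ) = 15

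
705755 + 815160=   1520915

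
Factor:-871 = - 13^1*67^1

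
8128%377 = 211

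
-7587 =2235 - 9822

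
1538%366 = 74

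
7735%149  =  136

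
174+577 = 751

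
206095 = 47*4385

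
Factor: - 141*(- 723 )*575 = 58617225 =3^2*5^2*23^1*47^1*241^1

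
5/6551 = 5/6551 =0.00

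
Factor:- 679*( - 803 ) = 545237 = 7^1*11^1*73^1*97^1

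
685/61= 685/61 =11.23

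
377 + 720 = 1097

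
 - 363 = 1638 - 2001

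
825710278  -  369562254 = 456148024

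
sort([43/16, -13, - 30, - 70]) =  [ - 70,- 30, - 13,43/16 ]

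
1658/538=829/269 = 3.08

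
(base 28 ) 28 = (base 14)48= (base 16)40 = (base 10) 64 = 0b1000000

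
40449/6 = 13483/2 = 6741.50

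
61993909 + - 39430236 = 22563673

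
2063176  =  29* 71144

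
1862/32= 58+3/16 = 58.19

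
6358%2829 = 700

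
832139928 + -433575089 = 398564839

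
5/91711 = 5/91711 = 0.00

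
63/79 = 63/79=0.80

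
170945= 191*895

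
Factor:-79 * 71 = - 5609 = - 71^1*79^1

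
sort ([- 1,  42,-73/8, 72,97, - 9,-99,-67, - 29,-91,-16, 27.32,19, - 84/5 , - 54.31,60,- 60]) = [ -99,  -  91, - 67,  -  60,-54.31, - 29, - 84/5, - 16,- 73/8, - 9,-1, 19,  27.32, 42,  60 , 72, 97] 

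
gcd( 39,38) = 1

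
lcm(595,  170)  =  1190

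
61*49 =2989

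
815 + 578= 1393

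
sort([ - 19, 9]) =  [-19,9 ]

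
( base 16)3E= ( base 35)1r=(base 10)62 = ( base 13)4A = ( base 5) 222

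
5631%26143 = 5631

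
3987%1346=1295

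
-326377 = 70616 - 396993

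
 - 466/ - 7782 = 233/3891  =  0.06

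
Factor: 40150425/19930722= 2^(-1 )* 5^2*31^1 * 2467^1*474541^(-1 ) = 1911925/949082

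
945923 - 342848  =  603075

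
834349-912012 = -77663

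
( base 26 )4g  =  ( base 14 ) 88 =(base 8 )170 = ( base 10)120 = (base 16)78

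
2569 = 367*7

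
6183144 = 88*70263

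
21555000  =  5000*4311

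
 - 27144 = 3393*( - 8 ) 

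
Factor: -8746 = -2^1*4373^1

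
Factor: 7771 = 19^1*409^1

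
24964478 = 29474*847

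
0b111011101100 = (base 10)3820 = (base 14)156c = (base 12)2264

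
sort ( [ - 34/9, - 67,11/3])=[ - 67 , - 34/9,11/3 ] 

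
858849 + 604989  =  1463838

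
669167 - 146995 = 522172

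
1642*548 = 899816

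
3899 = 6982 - 3083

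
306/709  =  306/709= 0.43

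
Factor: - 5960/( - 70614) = 2980/35307 = 2^2 * 3^(  -  2)*5^1*149^1*3923^( - 1)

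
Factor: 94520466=2^1*  3^3*1750379^1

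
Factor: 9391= 9391^1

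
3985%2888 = 1097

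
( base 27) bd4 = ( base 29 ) 9RM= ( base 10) 8374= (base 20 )10IE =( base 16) 20B6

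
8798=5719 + 3079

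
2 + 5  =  7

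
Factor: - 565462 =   -  2^1*167^1* 1693^1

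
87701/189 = 87701/189 = 464.03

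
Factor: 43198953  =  3^1 * 7^1*41^1*131^1 * 383^1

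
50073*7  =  350511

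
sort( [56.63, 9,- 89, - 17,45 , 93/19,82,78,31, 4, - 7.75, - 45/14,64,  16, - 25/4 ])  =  [ - 89, - 17, - 7.75, - 25/4, - 45/14,4,93/19,9,16,31, 45, 56.63,64, 78,82]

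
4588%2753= 1835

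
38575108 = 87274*442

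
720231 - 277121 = 443110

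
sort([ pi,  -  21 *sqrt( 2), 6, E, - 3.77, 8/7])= [ - 21*sqrt( 2),-3.77,8/7,  E,pi,6 ]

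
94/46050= 47/23025 = 0.00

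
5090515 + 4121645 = 9212160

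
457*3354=1532778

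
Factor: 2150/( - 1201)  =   - 2^1*5^2*43^1*1201^ ( - 1 )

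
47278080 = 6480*7296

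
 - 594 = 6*( - 99 ) 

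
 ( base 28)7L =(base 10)217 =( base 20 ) ah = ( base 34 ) 6D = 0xd9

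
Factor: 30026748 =2^2*3^1*2502229^1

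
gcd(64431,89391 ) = 3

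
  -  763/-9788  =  763/9788 = 0.08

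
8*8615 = 68920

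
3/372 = 1/124 = 0.01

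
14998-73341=-58343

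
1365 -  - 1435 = 2800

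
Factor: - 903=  -3^1*7^1*43^1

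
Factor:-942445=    -5^1*7^1*26927^1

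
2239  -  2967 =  - 728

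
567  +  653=1220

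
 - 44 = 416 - 460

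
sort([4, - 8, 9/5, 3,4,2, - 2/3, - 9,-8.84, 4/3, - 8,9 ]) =[ - 9,  -  8.84, - 8,-8, - 2/3,  4/3, 9/5, 2, 3, 4,4, 9] 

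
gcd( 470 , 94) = 94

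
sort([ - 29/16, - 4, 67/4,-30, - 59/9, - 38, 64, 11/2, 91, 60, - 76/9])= [ - 38,  -  30,-76/9, - 59/9, - 4, - 29/16,11/2, 67/4, 60, 64,91] 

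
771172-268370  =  502802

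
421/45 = 421/45=9.36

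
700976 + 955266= 1656242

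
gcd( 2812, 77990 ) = 2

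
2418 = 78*31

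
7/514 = 7/514  =  0.01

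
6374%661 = 425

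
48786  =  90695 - 41909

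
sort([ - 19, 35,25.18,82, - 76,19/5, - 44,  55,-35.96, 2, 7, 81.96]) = [-76, - 44, -35.96,-19 , 2 , 19/5, 7,  25.18,35, 55, 81.96, 82]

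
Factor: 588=2^2*3^1*7^2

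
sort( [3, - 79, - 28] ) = [ - 79, - 28,3] 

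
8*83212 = 665696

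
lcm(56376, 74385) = 5355720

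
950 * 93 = 88350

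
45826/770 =59 + 18/35 = 59.51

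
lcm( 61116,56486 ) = 3728076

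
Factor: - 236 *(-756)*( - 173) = - 30865968= - 2^4*3^3*7^1 * 59^1*173^1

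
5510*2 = 11020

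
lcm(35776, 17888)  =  35776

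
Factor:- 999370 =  - 2^1*5^1 * 37^2*73^1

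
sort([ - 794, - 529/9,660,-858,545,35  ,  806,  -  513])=[ - 858,-794,-513, -529/9, 35,545,660 , 806 ] 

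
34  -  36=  - 2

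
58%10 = 8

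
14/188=7/94 = 0.07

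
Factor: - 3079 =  - 3079^1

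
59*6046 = 356714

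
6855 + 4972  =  11827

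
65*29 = 1885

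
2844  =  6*474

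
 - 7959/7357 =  - 1137/1051= -  1.08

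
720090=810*889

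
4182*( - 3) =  - 12546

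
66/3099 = 22/1033 = 0.02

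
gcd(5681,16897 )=1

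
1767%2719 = 1767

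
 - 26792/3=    - 26792/3  =  - 8930.67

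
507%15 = 12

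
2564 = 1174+1390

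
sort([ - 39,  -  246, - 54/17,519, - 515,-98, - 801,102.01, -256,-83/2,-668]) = [-801, -668,  -  515,-256, - 246, - 98,-83/2, -39, - 54/17, 102.01,519]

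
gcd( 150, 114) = 6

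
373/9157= 373/9157 = 0.04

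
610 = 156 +454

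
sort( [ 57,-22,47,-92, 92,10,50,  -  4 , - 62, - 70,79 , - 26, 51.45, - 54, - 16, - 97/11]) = [ - 92, - 70, - 62, - 54, - 26,- 22, - 16, - 97/11, - 4,10,47 , 50 , 51.45,57,79,92]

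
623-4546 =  - 3923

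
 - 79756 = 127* (  -  628)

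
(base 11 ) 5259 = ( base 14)2773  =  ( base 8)15461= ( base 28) 8oh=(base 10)6961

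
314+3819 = 4133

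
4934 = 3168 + 1766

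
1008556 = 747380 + 261176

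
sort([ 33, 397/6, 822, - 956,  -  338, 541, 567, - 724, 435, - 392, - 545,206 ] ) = [-956, - 724,  -  545, - 392, -338, 33,  397/6,206, 435, 541, 567,822]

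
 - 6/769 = - 6/769 = - 0.01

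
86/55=1 + 31/55=   1.56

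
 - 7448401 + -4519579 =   -  11967980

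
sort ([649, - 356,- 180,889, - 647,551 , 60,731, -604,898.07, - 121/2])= [-647 ,-604, - 356  ,  -  180,-121/2, 60 , 551, 649, 731,889 , 898.07]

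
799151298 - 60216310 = 738934988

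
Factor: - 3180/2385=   -  2^2*3^( - 1) = - 4/3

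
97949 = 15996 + 81953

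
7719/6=1286 + 1/2= 1286.50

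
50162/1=50162 = 50162.00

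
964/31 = 31 + 3/31 =31.10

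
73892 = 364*203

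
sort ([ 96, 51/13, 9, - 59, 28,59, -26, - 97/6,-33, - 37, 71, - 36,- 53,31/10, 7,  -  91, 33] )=[ -91,-59, - 53, - 37, - 36, - 33, -26, - 97/6,31/10, 51/13, 7, 9, 28, 33, 59, 71 , 96 ]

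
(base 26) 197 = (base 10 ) 917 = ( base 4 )32111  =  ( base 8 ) 1625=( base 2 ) 1110010101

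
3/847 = 3/847  =  0.00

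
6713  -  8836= - 2123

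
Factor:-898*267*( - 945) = 226578870 = 2^1*3^4 * 5^1*7^1*89^1*449^1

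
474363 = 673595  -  199232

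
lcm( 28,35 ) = 140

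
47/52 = 47/52 = 0.90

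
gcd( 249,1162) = 83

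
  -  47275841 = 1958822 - 49234663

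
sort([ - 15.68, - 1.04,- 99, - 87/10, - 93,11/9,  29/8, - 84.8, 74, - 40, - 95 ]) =[ - 99, - 95, - 93, - 84.8, - 40,-15.68,  -  87/10, - 1.04,  11/9,29/8, 74]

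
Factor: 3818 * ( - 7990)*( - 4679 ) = 2^2 * 5^1*17^1*23^1 * 47^1*83^1*4679^1 = 142736731780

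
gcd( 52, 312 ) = 52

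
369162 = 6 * 61527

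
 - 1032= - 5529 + 4497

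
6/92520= 1/15420 = 0.00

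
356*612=217872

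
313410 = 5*62682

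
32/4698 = 16/2349 = 0.01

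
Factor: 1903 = 11^1*173^1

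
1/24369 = 1/24369 = 0.00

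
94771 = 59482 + 35289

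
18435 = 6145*3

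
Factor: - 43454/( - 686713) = 2^1*347^(-1 )*1979^( - 1)*21727^1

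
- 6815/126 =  - 6815/126 =- 54.09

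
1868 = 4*467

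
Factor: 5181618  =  2^1*3^1*13^1*66431^1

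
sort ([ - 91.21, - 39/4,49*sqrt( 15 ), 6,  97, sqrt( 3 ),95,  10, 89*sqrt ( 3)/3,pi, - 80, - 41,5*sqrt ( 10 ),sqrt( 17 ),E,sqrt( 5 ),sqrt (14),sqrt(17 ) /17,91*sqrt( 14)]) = [ - 91.21, - 80, - 41,-39/4,sqrt( 17)/17, sqrt( 3),  sqrt(  5),E, pi,sqrt( 14), sqrt( 17) , 6,10,5*sqrt( 10), 89*sqrt(3)/3,95,97,49*sqrt( 15 ), 91*sqrt(14 )]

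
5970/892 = 2985/446 = 6.69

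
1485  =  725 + 760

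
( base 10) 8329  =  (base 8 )20211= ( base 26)C89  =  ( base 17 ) 1bdg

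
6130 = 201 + 5929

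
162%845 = 162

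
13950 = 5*2790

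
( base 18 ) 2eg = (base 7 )2446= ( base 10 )916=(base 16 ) 394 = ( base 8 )1624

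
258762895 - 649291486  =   - 390528591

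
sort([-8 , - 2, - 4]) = [ - 8 , - 4 , - 2] 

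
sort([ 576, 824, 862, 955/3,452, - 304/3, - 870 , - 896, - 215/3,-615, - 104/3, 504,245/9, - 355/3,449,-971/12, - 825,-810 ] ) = [ - 896, - 870,  -  825, - 810, - 615, - 355/3, - 304/3, - 971/12, - 215/3,-104/3, 245/9,955/3 , 449 , 452, 504,  576, 824,862 ] 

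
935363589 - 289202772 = 646160817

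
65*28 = 1820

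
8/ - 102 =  - 1 + 47/51=- 0.08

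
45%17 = 11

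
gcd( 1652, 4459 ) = 7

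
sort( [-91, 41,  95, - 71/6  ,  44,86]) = [ - 91, - 71/6 , 41,44, 86, 95 ]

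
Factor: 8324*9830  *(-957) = -2^3 * 3^1*5^1 *11^1 * 29^1*983^1 * 2081^1 = - 78306448440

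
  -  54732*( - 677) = 37053564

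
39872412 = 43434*918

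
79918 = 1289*62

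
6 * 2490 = 14940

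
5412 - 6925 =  - 1513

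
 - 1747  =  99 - 1846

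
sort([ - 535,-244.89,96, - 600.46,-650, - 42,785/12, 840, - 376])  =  [ - 650, - 600.46, - 535, - 376,-244.89 , - 42, 785/12,96,840]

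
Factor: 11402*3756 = 2^3*3^1*313^1*5701^1 =42825912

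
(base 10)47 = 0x2F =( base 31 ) 1g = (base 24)1n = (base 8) 57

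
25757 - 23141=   2616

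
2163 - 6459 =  - 4296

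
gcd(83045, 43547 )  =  1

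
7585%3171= 1243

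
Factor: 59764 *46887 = 2^2 * 3^1*67^1 *223^1 * 15629^1 = 2802154668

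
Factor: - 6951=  -3^1*7^1 * 331^1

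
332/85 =332/85 = 3.91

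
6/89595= 2/29865 =0.00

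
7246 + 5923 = 13169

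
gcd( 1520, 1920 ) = 80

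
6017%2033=1951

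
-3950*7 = - 27650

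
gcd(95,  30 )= 5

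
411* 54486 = 22393746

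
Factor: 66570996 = 2^2*3^1  *  5547583^1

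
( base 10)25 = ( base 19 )16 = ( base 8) 31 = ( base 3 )221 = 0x19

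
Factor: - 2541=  - 3^1*7^1*11^2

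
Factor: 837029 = 17^1*53^1*  929^1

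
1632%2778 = 1632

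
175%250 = 175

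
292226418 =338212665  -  45986247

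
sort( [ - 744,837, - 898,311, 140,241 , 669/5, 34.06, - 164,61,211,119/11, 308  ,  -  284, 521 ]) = [ - 898, - 744, - 284, - 164,119/11, 34.06, 61,669/5,140, 211,241, 308,311,521,837 ]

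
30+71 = 101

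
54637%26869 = 899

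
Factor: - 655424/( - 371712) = 2^( - 4 )* 3^( - 1)*7^2*11^( - 1)*19^1 = 931/528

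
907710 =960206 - 52496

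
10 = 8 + 2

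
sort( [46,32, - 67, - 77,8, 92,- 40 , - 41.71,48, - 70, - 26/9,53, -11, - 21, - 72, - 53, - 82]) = [ - 82,-77, - 72, - 70, - 67,-53 ,  -  41.71, - 40,-21, - 11, - 26/9,8,32,46,48,53, 92] 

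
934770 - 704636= 230134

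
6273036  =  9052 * 693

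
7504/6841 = 1 + 663/6841 = 1.10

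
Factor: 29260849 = 29260849^1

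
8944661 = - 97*( - 92213)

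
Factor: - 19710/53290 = -3^3*73^( - 1) = -  27/73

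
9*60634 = 545706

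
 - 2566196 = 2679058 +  - 5245254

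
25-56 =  - 31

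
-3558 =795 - 4353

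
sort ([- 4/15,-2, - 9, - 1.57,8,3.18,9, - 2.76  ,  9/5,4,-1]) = [ - 9, - 2.76, - 2 , - 1.57 ,  -  1,  -  4/15, 9/5,3.18,  4,8, 9 ]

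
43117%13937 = 1306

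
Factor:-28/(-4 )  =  7^1 = 7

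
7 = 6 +1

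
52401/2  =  52401/2 = 26200.50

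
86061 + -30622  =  55439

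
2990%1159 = 672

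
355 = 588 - 233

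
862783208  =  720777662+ 142005546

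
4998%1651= 45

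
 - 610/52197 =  - 1 + 51587/52197 = - 0.01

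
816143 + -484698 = 331445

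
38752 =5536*7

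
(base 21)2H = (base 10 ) 59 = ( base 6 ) 135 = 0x3B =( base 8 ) 73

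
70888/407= 70888/407=174.17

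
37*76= 2812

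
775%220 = 115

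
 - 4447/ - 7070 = 4447/7070=0.63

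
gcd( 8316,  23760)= 1188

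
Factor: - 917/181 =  - 7^1*131^1 * 181^ ( - 1) 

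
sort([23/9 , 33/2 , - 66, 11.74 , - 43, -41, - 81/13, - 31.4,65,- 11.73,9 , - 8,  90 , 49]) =[ - 66,- 43 ,  -  41, - 31.4, - 11.73, - 8, - 81/13,23/9, 9,  11.74 , 33/2, 49,  65,90 ]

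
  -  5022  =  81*( - 62) 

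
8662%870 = 832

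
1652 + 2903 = 4555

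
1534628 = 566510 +968118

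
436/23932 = 109/5983 =0.02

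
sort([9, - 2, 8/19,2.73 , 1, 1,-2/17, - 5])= [ - 5, - 2, - 2/17, 8/19 , 1, 1,2.73, 9]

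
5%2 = 1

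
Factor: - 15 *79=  - 1185 =-3^1*5^1*79^1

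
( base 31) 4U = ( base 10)154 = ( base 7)310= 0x9A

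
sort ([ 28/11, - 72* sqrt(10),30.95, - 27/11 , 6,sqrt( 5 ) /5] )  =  [ - 72 * sqrt(10), - 27/11 , sqrt(5 )/5, 28/11,6,30.95]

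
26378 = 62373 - 35995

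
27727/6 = 4621 + 1/6 = 4621.17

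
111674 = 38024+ 73650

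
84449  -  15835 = 68614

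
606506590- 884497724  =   - 277991134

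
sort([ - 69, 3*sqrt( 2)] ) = [  -  69, 3*sqrt(2)]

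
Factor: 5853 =3^1*1951^1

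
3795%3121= 674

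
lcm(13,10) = 130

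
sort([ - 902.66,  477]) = [ - 902.66,477] 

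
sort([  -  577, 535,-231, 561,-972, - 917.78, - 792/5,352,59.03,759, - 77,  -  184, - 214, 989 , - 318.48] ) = [ - 972 , - 917.78, - 577,- 318.48, - 231, - 214, - 184, - 792/5, - 77,59.03, 352,  535,561,  759,989 ]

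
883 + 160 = 1043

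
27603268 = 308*89621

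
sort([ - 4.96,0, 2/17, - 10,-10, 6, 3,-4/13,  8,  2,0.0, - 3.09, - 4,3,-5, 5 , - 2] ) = [  -  10 ,-10,-5,-4.96, - 4, - 3.09, - 2, - 4/13, 0,0.0, 2/17, 2, 3,3, 5, 6, 8]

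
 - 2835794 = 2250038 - 5085832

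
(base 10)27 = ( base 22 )15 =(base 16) 1B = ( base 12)23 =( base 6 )43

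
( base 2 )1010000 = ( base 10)80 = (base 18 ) 48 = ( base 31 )2I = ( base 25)35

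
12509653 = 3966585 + 8543068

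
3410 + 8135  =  11545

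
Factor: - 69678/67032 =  - 2^( - 2)*19^( - 1 ) * 79^1 = - 79/76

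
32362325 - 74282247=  - 41919922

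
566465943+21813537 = 588279480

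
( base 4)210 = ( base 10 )36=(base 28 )18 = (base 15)26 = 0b100100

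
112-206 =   -  94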